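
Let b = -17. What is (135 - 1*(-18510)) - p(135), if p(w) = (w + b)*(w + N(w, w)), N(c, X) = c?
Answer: -13215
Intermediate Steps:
p(w) = 2*w*(-17 + w) (p(w) = (w - 17)*(w + w) = (-17 + w)*(2*w) = 2*w*(-17 + w))
(135 - 1*(-18510)) - p(135) = (135 - 1*(-18510)) - 2*135*(-17 + 135) = (135 + 18510) - 2*135*118 = 18645 - 1*31860 = 18645 - 31860 = -13215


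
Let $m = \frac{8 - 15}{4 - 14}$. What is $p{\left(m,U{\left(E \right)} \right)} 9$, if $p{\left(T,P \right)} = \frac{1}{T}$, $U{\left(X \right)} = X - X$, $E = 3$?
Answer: $\frac{90}{7} \approx 12.857$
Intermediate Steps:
$U{\left(X \right)} = 0$
$m = \frac{7}{10}$ ($m = - \frac{7}{-10} = \left(-7\right) \left(- \frac{1}{10}\right) = \frac{7}{10} \approx 0.7$)
$p{\left(m,U{\left(E \right)} \right)} 9 = \frac{1}{\frac{7}{10}} \cdot 9 = \frac{10}{7} \cdot 9 = \frac{90}{7}$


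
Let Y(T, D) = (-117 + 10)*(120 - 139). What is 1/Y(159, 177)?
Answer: 1/2033 ≈ 0.00049188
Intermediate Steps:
Y(T, D) = 2033 (Y(T, D) = -107*(-19) = 2033)
1/Y(159, 177) = 1/2033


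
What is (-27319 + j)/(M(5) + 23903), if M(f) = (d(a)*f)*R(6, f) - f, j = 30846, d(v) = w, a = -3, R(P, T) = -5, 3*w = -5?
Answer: 10581/71819 ≈ 0.14733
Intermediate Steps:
w = -5/3 (w = (1/3)*(-5) = -5/3 ≈ -1.6667)
d(v) = -5/3
M(f) = 22*f/3 (M(f) = -5*f/3*(-5) - f = 25*f/3 - f = 22*f/3)
(-27319 + j)/(M(5) + 23903) = (-27319 + 30846)/((22/3)*5 + 23903) = 3527/(110/3 + 23903) = 3527/(71819/3) = 3527*(3/71819) = 10581/71819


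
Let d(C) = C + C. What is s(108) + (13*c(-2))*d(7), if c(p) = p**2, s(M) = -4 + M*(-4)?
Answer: 292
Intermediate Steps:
s(M) = -4 - 4*M
d(C) = 2*C
s(108) + (13*c(-2))*d(7) = (-4 - 4*108) + (13*(-2)**2)*(2*7) = (-4 - 432) + (13*4)*14 = -436 + 52*14 = -436 + 728 = 292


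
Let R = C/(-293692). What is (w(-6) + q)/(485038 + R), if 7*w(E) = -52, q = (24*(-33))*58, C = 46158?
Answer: -6746608712/71225867069 ≈ -0.094721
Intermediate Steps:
q = -45936 (q = -792*58 = -45936)
w(E) = -52/7 (w(E) = (⅐)*(-52) = -52/7)
R = -3297/20978 (R = 46158/(-293692) = 46158*(-1/293692) = -3297/20978 ≈ -0.15716)
(w(-6) + q)/(485038 + R) = (-52/7 - 45936)/(485038 - 3297/20978) = -321604/(7*10175123867/20978) = -321604/7*20978/10175123867 = -6746608712/71225867069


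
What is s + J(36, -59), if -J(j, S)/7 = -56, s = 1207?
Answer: 1599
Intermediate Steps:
J(j, S) = 392 (J(j, S) = -7*(-56) = 392)
s + J(36, -59) = 1207 + 392 = 1599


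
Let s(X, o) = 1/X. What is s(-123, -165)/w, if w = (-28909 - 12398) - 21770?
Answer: 1/7758471 ≈ 1.2889e-7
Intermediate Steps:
w = -63077 (w = -41307 - 21770 = -63077)
s(-123, -165)/w = 1/(-123*(-63077)) = -1/123*(-1/63077) = 1/7758471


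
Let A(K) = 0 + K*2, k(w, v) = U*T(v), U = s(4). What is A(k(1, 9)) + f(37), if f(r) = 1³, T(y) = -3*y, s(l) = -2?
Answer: 109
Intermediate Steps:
U = -2
f(r) = 1
k(w, v) = 6*v (k(w, v) = -(-6)*v = 6*v)
A(K) = 2*K (A(K) = 0 + 2*K = 2*K)
A(k(1, 9)) + f(37) = 2*(6*9) + 1 = 2*54 + 1 = 108 + 1 = 109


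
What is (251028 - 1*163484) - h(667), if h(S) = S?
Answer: 86877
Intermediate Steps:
(251028 - 1*163484) - h(667) = (251028 - 1*163484) - 1*667 = (251028 - 163484) - 667 = 87544 - 667 = 86877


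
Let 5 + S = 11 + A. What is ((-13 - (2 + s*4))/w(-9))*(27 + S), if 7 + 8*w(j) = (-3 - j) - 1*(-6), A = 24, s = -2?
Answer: -3192/5 ≈ -638.40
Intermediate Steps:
w(j) = -1/2 - j/8 (w(j) = -7/8 + ((-3 - j) - 1*(-6))/8 = -7/8 + ((-3 - j) + 6)/8 = -7/8 + (3 - j)/8 = -7/8 + (3/8 - j/8) = -1/2 - j/8)
S = 30 (S = -5 + (11 + 24) = -5 + 35 = 30)
((-13 - (2 + s*4))/w(-9))*(27 + S) = ((-13 - (2 - 2*4))/(-1/2 - 1/8*(-9)))*(27 + 30) = ((-13 - (2 - 8))/(-1/2 + 9/8))*57 = ((-13 - 1*(-6))/(5/8))*57 = ((-13 + 6)*(8/5))*57 = -7*8/5*57 = -56/5*57 = -3192/5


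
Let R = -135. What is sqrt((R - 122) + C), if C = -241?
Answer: I*sqrt(498) ≈ 22.316*I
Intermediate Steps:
sqrt((R - 122) + C) = sqrt((-135 - 122) - 241) = sqrt(-257 - 241) = sqrt(-498) = I*sqrt(498)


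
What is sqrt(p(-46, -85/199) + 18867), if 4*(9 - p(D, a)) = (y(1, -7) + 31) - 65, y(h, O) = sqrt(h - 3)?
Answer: sqrt(75538 - I*sqrt(2))/2 ≈ 137.42 - 0.0012864*I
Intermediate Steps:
y(h, O) = sqrt(-3 + h)
p(D, a) = 35/2 - I*sqrt(2)/4 (p(D, a) = 9 - ((sqrt(-3 + 1) + 31) - 65)/4 = 9 - ((sqrt(-2) + 31) - 65)/4 = 9 - ((I*sqrt(2) + 31) - 65)/4 = 9 - ((31 + I*sqrt(2)) - 65)/4 = 9 - (-34 + I*sqrt(2))/4 = 9 + (17/2 - I*sqrt(2)/4) = 35/2 - I*sqrt(2)/4)
sqrt(p(-46, -85/199) + 18867) = sqrt((35/2 - I*sqrt(2)/4) + 18867) = sqrt(37769/2 - I*sqrt(2)/4)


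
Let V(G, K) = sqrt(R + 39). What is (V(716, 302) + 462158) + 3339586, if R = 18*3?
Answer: 3801744 + sqrt(93) ≈ 3.8018e+6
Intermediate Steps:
R = 54
V(G, K) = sqrt(93) (V(G, K) = sqrt(54 + 39) = sqrt(93))
(V(716, 302) + 462158) + 3339586 = (sqrt(93) + 462158) + 3339586 = (462158 + sqrt(93)) + 3339586 = 3801744 + sqrt(93)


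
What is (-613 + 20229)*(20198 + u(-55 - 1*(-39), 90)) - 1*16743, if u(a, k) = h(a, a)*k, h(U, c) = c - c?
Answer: 396187225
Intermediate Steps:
h(U, c) = 0
u(a, k) = 0 (u(a, k) = 0*k = 0)
(-613 + 20229)*(20198 + u(-55 - 1*(-39), 90)) - 1*16743 = (-613 + 20229)*(20198 + 0) - 1*16743 = 19616*20198 - 16743 = 396203968 - 16743 = 396187225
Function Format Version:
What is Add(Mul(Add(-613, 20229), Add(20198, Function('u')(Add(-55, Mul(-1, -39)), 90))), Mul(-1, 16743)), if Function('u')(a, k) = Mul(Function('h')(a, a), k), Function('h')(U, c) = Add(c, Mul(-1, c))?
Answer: 396187225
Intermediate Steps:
Function('h')(U, c) = 0
Function('u')(a, k) = 0 (Function('u')(a, k) = Mul(0, k) = 0)
Add(Mul(Add(-613, 20229), Add(20198, Function('u')(Add(-55, Mul(-1, -39)), 90))), Mul(-1, 16743)) = Add(Mul(Add(-613, 20229), Add(20198, 0)), Mul(-1, 16743)) = Add(Mul(19616, 20198), -16743) = Add(396203968, -16743) = 396187225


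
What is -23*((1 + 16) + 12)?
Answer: -667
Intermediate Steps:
-23*((1 + 16) + 12) = -23*(17 + 12) = -23*29 = -667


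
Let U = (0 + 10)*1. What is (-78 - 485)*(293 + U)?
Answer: -170589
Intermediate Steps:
U = 10 (U = 10*1 = 10)
(-78 - 485)*(293 + U) = (-78 - 485)*(293 + 10) = -563*303 = -170589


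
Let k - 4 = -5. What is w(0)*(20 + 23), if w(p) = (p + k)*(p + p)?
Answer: 0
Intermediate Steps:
k = -1 (k = 4 - 5 = -1)
w(p) = 2*p*(-1 + p) (w(p) = (p - 1)*(p + p) = (-1 + p)*(2*p) = 2*p*(-1 + p))
w(0)*(20 + 23) = (2*0*(-1 + 0))*(20 + 23) = (2*0*(-1))*43 = 0*43 = 0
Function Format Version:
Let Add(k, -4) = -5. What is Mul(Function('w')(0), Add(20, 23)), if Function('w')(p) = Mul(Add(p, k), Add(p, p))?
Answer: 0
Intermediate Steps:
k = -1 (k = Add(4, -5) = -1)
Function('w')(p) = Mul(2, p, Add(-1, p)) (Function('w')(p) = Mul(Add(p, -1), Add(p, p)) = Mul(Add(-1, p), Mul(2, p)) = Mul(2, p, Add(-1, p)))
Mul(Function('w')(0), Add(20, 23)) = Mul(Mul(2, 0, Add(-1, 0)), Add(20, 23)) = Mul(Mul(2, 0, -1), 43) = Mul(0, 43) = 0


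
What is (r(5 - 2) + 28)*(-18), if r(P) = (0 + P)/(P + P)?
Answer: -513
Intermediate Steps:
r(P) = ½ (r(P) = P/((2*P)) = P*(1/(2*P)) = ½)
(r(5 - 2) + 28)*(-18) = (½ + 28)*(-18) = (57/2)*(-18) = -513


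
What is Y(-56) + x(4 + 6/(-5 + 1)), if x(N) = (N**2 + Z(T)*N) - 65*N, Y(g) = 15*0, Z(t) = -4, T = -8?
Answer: -665/4 ≈ -166.25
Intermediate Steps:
Y(g) = 0
x(N) = N**2 - 69*N (x(N) = (N**2 - 4*N) - 65*N = N**2 - 69*N)
Y(-56) + x(4 + 6/(-5 + 1)) = 0 + (4 + 6/(-5 + 1))*(-69 + (4 + 6/(-5 + 1))) = 0 + (4 + 6/(-4))*(-69 + (4 + 6/(-4))) = 0 + (4 - 1/4*6)*(-69 + (4 - 1/4*6)) = 0 + (4 - 3/2)*(-69 + (4 - 3/2)) = 0 + 5*(-69 + 5/2)/2 = 0 + (5/2)*(-133/2) = 0 - 665/4 = -665/4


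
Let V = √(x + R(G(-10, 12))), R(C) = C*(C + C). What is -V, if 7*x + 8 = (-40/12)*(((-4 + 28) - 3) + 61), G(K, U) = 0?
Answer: -2*I*√4431/21 ≈ -6.3396*I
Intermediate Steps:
R(C) = 2*C² (R(C) = C*(2*C) = 2*C²)
x = -844/21 (x = -8/7 + ((-40/12)*(((-4 + 28) - 3) + 61))/7 = -8/7 + ((-40*1/12)*((24 - 3) + 61))/7 = -8/7 + (-10*(21 + 61)/3)/7 = -8/7 + (-10/3*82)/7 = -8/7 + (⅐)*(-820/3) = -8/7 - 820/21 = -844/21 ≈ -40.190)
V = 2*I*√4431/21 (V = √(-844/21 + 2*0²) = √(-844/21 + 2*0) = √(-844/21 + 0) = √(-844/21) = 2*I*√4431/21 ≈ 6.3396*I)
-V = -2*I*√4431/21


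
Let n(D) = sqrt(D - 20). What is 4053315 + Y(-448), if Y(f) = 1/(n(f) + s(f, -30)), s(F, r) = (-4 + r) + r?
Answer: 4624832399/1141 - 3*I*sqrt(13)/2282 ≈ 4.0533e+6 - 0.00474*I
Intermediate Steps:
s(F, r) = -4 + 2*r
n(D) = sqrt(-20 + D)
Y(f) = 1/(-64 + sqrt(-20 + f)) (Y(f) = 1/(sqrt(-20 + f) + (-4 + 2*(-30))) = 1/(sqrt(-20 + f) + (-4 - 60)) = 1/(sqrt(-20 + f) - 64) = 1/(-64 + sqrt(-20 + f)))
4053315 + Y(-448) = 4053315 + 1/(-64 + sqrt(-20 - 448)) = 4053315 + 1/(-64 + sqrt(-468)) = 4053315 + 1/(-64 + 6*I*sqrt(13))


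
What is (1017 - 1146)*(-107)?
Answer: 13803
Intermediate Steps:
(1017 - 1146)*(-107) = -129*(-107) = 13803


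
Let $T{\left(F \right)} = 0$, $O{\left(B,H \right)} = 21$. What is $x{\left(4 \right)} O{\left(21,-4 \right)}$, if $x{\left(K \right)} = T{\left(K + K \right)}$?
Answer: $0$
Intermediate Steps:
$x{\left(K \right)} = 0$
$x{\left(4 \right)} O{\left(21,-4 \right)} = 0 \cdot 21 = 0$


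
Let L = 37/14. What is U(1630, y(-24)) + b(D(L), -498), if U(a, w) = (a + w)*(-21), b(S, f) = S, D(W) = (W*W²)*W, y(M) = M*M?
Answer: -1777785455/38416 ≈ -46277.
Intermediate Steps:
L = 37/14 (L = 37*(1/14) = 37/14 ≈ 2.6429)
y(M) = M²
D(W) = W⁴ (D(W) = W³*W = W⁴)
U(a, w) = -21*a - 21*w
U(1630, y(-24)) + b(D(L), -498) = (-21*1630 - 21*(-24)²) + (37/14)⁴ = (-34230 - 21*576) + 1874161/38416 = (-34230 - 12096) + 1874161/38416 = -46326 + 1874161/38416 = -1777785455/38416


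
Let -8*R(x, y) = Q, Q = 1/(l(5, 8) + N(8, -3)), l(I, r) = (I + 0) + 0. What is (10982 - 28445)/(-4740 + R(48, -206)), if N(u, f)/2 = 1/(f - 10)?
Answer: 8801352/2388973 ≈ 3.6842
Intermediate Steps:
N(u, f) = 2/(-10 + f) (N(u, f) = 2/(f - 10) = 2/(-10 + f))
l(I, r) = I (l(I, r) = I + 0 = I)
Q = 13/63 (Q = 1/(5 + 2/(-10 - 3)) = 1/(5 + 2/(-13)) = 1/(5 + 2*(-1/13)) = 1/(5 - 2/13) = 1/(63/13) = 13/63 ≈ 0.20635)
R(x, y) = -13/504 (R(x, y) = -1/8*13/63 = -13/504)
(10982 - 28445)/(-4740 + R(48, -206)) = (10982 - 28445)/(-4740 - 13/504) = -17463/(-2388973/504) = -17463*(-504/2388973) = 8801352/2388973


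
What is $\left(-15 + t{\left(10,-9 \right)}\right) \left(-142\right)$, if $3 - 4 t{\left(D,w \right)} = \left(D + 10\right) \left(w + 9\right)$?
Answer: $\frac{4047}{2} \approx 2023.5$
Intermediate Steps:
$t{\left(D,w \right)} = \frac{3}{4} - \frac{\left(9 + w\right) \left(10 + D\right)}{4}$ ($t{\left(D,w \right)} = \frac{3}{4} - \frac{\left(D + 10\right) \left(w + 9\right)}{4} = \frac{3}{4} - \frac{\left(10 + D\right) \left(9 + w\right)}{4} = \frac{3}{4} - \frac{\left(9 + w\right) \left(10 + D\right)}{4}$)
$\left(-15 + t{\left(10,-9 \right)}\right) \left(-142\right) = \left(-15 - \left(\frac{87}{4} - \frac{45}{2}\right)\right) \left(-142\right) = \left(-15 + \left(- \frac{87}{4} - \frac{45}{2} + \frac{45}{2} + \frac{45}{2}\right)\right) \left(-142\right) = \left(-15 + \frac{3}{4}\right) \left(-142\right) = \left(- \frac{57}{4}\right) \left(-142\right) = \frac{4047}{2}$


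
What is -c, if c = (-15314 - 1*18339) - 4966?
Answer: 38619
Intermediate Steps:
c = -38619 (c = (-15314 - 18339) - 4966 = -33653 - 4966 = -38619)
-c = -1*(-38619) = 38619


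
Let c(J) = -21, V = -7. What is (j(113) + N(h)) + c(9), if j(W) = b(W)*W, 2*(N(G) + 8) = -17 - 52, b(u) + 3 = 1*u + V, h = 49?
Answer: 23151/2 ≈ 11576.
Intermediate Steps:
b(u) = -10 + u (b(u) = -3 + (1*u - 7) = -3 + (u - 7) = -3 + (-7 + u) = -10 + u)
N(G) = -85/2 (N(G) = -8 + (-17 - 52)/2 = -8 + (½)*(-69) = -8 - 69/2 = -85/2)
j(W) = W*(-10 + W) (j(W) = (-10 + W)*W = W*(-10 + W))
(j(113) + N(h)) + c(9) = (113*(-10 + 113) - 85/2) - 21 = (113*103 - 85/2) - 21 = (11639 - 85/2) - 21 = 23193/2 - 21 = 23151/2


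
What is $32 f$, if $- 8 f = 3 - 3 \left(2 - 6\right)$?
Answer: $-60$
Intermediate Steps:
$f = - \frac{15}{8}$ ($f = - \frac{3 - 3 \left(2 - 6\right)}{8} = - \frac{3 - -12}{8} = - \frac{3 + 12}{8} = \left(- \frac{1}{8}\right) 15 = - \frac{15}{8} \approx -1.875$)
$32 f = 32 \left(- \frac{15}{8}\right) = -60$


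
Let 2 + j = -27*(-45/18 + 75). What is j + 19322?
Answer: 34725/2 ≈ 17363.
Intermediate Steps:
j = -3919/2 (j = -2 - 27*(-45/18 + 75) = -2 - 27*(-45*1/18 + 75) = -2 - 27*(-5/2 + 75) = -2 - 27*145/2 = -2 - 3915/2 = -3919/2 ≈ -1959.5)
j + 19322 = -3919/2 + 19322 = 34725/2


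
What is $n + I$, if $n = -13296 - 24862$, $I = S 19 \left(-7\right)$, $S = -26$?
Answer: $-34700$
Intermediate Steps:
$I = 3458$ ($I = \left(-26\right) 19 \left(-7\right) = \left(-494\right) \left(-7\right) = 3458$)
$n = -38158$ ($n = -13296 - 24862 = -38158$)
$n + I = -38158 + 3458 = -34700$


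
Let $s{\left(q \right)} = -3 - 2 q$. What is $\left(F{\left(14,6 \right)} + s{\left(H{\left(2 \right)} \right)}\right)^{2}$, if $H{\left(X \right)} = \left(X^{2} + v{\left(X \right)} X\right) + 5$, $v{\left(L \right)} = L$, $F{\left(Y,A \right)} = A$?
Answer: $529$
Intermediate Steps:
$H{\left(X \right)} = 5 + 2 X^{2}$ ($H{\left(X \right)} = \left(X^{2} + X X\right) + 5 = \left(X^{2} + X^{2}\right) + 5 = 2 X^{2} + 5 = 5 + 2 X^{2}$)
$\left(F{\left(14,6 \right)} + s{\left(H{\left(2 \right)} \right)}\right)^{2} = \left(6 - \left(3 + 2 \left(5 + 2 \cdot 2^{2}\right)\right)\right)^{2} = \left(6 - \left(3 + 2 \left(5 + 2 \cdot 4\right)\right)\right)^{2} = \left(6 - \left(3 + 2 \left(5 + 8\right)\right)\right)^{2} = \left(6 - 29\right)^{2} = \left(-23\right)^{2} = 529$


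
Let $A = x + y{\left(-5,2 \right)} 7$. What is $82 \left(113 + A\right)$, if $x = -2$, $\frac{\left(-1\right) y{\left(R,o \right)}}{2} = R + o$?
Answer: $12546$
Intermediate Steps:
$y{\left(R,o \right)} = - 2 R - 2 o$ ($y{\left(R,o \right)} = - 2 \left(R + o\right) = - 2 R - 2 o$)
$A = 40$ ($A = -2 + \left(\left(-2\right) \left(-5\right) - 4\right) 7 = -2 + \left(10 - 4\right) 7 = -2 + 6 \cdot 7 = -2 + 42 = 40$)
$82 \left(113 + A\right) = 82 \left(113 + 40\right) = 82 \cdot 153 = 12546$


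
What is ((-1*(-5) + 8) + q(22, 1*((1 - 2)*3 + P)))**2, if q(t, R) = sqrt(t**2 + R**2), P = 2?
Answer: (13 + sqrt(485))**2 ≈ 1226.6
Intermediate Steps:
q(t, R) = sqrt(R**2 + t**2)
((-1*(-5) + 8) + q(22, 1*((1 - 2)*3 + P)))**2 = ((-1*(-5) + 8) + sqrt((1*((1 - 2)*3 + 2))**2 + 22**2))**2 = ((5 + 8) + sqrt((1*(-1*3 + 2))**2 + 484))**2 = (13 + sqrt((1*(-3 + 2))**2 + 484))**2 = (13 + sqrt((1*(-1))**2 + 484))**2 = (13 + sqrt((-1)**2 + 484))**2 = (13 + sqrt(1 + 484))**2 = (13 + sqrt(485))**2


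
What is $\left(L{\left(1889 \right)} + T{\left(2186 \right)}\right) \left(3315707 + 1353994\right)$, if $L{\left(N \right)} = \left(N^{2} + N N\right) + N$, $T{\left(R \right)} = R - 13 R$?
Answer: $33212309752599$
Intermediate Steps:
$T{\left(R \right)} = - 12 R$
$L{\left(N \right)} = N + 2 N^{2}$ ($L{\left(N \right)} = \left(N^{2} + N^{2}\right) + N = 2 N^{2} + N = N + 2 N^{2}$)
$\left(L{\left(1889 \right)} + T{\left(2186 \right)}\right) \left(3315707 + 1353994\right) = \left(1889 \left(1 + 2 \cdot 1889\right) - 26232\right) \left(3315707 + 1353994\right) = \left(1889 \left(1 + 3778\right) - 26232\right) 4669701 = \left(1889 \cdot 3779 - 26232\right) 4669701 = \left(7138531 - 26232\right) 4669701 = 7112299 \cdot 4669701 = 33212309752599$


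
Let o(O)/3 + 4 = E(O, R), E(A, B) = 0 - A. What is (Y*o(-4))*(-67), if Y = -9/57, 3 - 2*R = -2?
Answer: 0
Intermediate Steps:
R = 5/2 (R = 3/2 - ½*(-2) = 3/2 + 1 = 5/2 ≈ 2.5000)
E(A, B) = -A
Y = -3/19 (Y = -9*1/57 = -3/19 ≈ -0.15789)
o(O) = -12 - 3*O (o(O) = -12 + 3*(-O) = -12 - 3*O)
(Y*o(-4))*(-67) = -3*(-12 - 3*(-4))/19*(-67) = -3*(-12 + 12)/19*(-67) = -3/19*0*(-67) = 0*(-67) = 0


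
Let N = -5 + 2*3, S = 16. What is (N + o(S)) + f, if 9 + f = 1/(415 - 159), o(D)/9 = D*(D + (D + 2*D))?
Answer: 2357249/256 ≈ 9208.0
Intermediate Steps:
o(D) = 36*D**2 (o(D) = 9*(D*(D + (D + 2*D))) = 9*(D*(D + 3*D)) = 9*(D*(4*D)) = 9*(4*D**2) = 36*D**2)
f = -2303/256 (f = -9 + 1/(415 - 159) = -9 + 1/256 = -2303/256 ≈ -8.9961)
N = 1 (N = -5 + 6 = 1)
(N + o(S)) + f = (1 + 36*16**2) - 2303/256 = (1 + 36*256) - 2303/256 = (1 + 9216) - 2303/256 = 9217 - 2303/256 = 2357249/256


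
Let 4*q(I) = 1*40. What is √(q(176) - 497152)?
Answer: 3*I*√55238 ≈ 705.08*I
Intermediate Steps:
q(I) = 10 (q(I) = (1*40)/4 = (¼)*40 = 10)
√(q(176) - 497152) = √(10 - 497152) = √(-497142) = 3*I*√55238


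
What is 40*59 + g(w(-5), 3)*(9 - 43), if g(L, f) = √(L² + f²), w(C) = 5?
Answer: 2360 - 34*√34 ≈ 2161.7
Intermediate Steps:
40*59 + g(w(-5), 3)*(9 - 43) = 40*59 + √(5² + 3²)*(9 - 43) = 2360 + √(25 + 9)*(-34) = 2360 + √34*(-34) = 2360 - 34*√34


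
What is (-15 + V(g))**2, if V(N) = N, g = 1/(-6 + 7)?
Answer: 196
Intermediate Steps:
g = 1 (g = 1/1 = 1)
(-15 + V(g))**2 = (-15 + 1)**2 = (-14)**2 = 196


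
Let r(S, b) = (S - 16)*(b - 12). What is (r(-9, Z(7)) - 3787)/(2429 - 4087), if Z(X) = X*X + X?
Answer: 4887/1658 ≈ 2.9475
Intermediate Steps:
Z(X) = X + X**2 (Z(X) = X**2 + X = X + X**2)
r(S, b) = (-16 + S)*(-12 + b)
(r(-9, Z(7)) - 3787)/(2429 - 4087) = ((192 - 112*(1 + 7) - 12*(-9) - 63*(1 + 7)) - 3787)/(2429 - 4087) = ((192 - 112*8 + 108 - 63*8) - 3787)/(-1658) = ((192 - 16*56 + 108 - 9*56) - 3787)*(-1/1658) = ((192 - 896 + 108 - 504) - 3787)*(-1/1658) = (-1100 - 3787)*(-1/1658) = -4887*(-1/1658) = 4887/1658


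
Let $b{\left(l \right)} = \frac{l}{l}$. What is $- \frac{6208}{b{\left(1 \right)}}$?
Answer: $-6208$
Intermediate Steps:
$b{\left(l \right)} = 1$
$- \frac{6208}{b{\left(1 \right)}} = - \frac{6208}{1} = \left(-6208\right) 1 = -6208$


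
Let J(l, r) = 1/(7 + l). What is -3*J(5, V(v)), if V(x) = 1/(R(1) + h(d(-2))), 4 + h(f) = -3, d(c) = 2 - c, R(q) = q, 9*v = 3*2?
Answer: -1/4 ≈ -0.25000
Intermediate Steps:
v = 2/3 (v = (3*2)/9 = (1/9)*6 = 2/3 ≈ 0.66667)
h(f) = -7 (h(f) = -4 - 3 = -7)
V(x) = -1/6 (V(x) = 1/(1 - 7) = 1/(-6) = -1/6)
-3*J(5, V(v)) = -3/(7 + 5) = -3/12 = -3*1/12 = -1/4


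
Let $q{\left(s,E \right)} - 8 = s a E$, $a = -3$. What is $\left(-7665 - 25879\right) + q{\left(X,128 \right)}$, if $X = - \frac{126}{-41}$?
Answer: $- \frac{1423360}{41} \approx -34716.0$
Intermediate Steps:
$X = \frac{126}{41}$ ($X = \left(-126\right) \left(- \frac{1}{41}\right) = \frac{126}{41} \approx 3.0732$)
$q{\left(s,E \right)} = 8 - 3 E s$ ($q{\left(s,E \right)} = 8 + s \left(- 3 E\right) = 8 - 3 E s$)
$\left(-7665 - 25879\right) + q{\left(X,128 \right)} = \left(-7665 - 25879\right) + \left(8 - 384 \cdot \frac{126}{41}\right) = -33544 + \left(8 - \frac{48384}{41}\right) = -33544 - \frac{48056}{41} = - \frac{1423360}{41}$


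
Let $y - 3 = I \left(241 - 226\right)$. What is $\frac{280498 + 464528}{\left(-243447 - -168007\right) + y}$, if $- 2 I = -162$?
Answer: $- \frac{372513}{37111} \approx -10.038$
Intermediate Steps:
$I = 81$ ($I = \left(- \frac{1}{2}\right) \left(-162\right) = 81$)
$y = 1218$ ($y = 3 + 81 \left(241 - 226\right) = 3 + 81 \cdot 15 = 3 + 1215 = 1218$)
$\frac{280498 + 464528}{\left(-243447 - -168007\right) + y} = \frac{280498 + 464528}{\left(-243447 - -168007\right) + 1218} = \frac{745026}{\left(-243447 + 168007\right) + 1218} = \frac{745026}{-75440 + 1218} = \frac{745026}{-74222} = 745026 \left(- \frac{1}{74222}\right) = - \frac{372513}{37111}$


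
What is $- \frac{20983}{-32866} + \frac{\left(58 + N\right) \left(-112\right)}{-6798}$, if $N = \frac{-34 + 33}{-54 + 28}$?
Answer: $\frac{771943351}{484083314} \approx 1.5947$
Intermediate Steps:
$N = \frac{1}{26}$ ($N = - \frac{1}{-26} = \left(-1\right) \left(- \frac{1}{26}\right) = \frac{1}{26} \approx 0.038462$)
$- \frac{20983}{-32866} + \frac{\left(58 + N\right) \left(-112\right)}{-6798} = - \frac{20983}{-32866} + \frac{\left(58 + \frac{1}{26}\right) \left(-112\right)}{-6798} = \left(-20983\right) \left(- \frac{1}{32866}\right) + \frac{1509}{26} \left(-112\right) \left(- \frac{1}{6798}\right) = \frac{20983}{32866} - - \frac{14084}{14729} = \frac{20983}{32866} + \frac{14084}{14729} = \frac{771943351}{484083314}$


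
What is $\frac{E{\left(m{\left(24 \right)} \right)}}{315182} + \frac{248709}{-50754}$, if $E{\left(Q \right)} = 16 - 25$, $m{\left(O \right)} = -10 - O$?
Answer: $- \frac{6532421402}{1333062269} \approx -4.9003$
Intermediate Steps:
$E{\left(Q \right)} = -9$
$\frac{E{\left(m{\left(24 \right)} \right)}}{315182} + \frac{248709}{-50754} = - \frac{9}{315182} + \frac{248709}{-50754} = \left(-9\right) \frac{1}{315182} + 248709 \left(- \frac{1}{50754}\right) = - \frac{9}{315182} - \frac{82903}{16918} = - \frac{6532421402}{1333062269}$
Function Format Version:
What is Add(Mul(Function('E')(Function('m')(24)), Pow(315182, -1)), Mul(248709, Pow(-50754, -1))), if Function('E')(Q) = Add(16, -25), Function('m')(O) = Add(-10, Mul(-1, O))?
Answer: Rational(-6532421402, 1333062269) ≈ -4.9003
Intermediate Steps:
Function('E')(Q) = -9
Add(Mul(Function('E')(Function('m')(24)), Pow(315182, -1)), Mul(248709, Pow(-50754, -1))) = Add(Mul(-9, Pow(315182, -1)), Mul(248709, Pow(-50754, -1))) = Add(Mul(-9, Rational(1, 315182)), Mul(248709, Rational(-1, 50754))) = Add(Rational(-9, 315182), Rational(-82903, 16918)) = Rational(-6532421402, 1333062269)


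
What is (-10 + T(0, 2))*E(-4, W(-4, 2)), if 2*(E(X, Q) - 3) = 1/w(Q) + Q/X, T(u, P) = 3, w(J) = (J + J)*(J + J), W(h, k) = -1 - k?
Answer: -427/18 ≈ -23.722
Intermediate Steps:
w(J) = 4*J**2 (w(J) = (2*J)*(2*J) = 4*J**2)
E(X, Q) = 3 + 1/(8*Q**2) + Q/(2*X) (E(X, Q) = 3 + (1/(4*Q**2) + Q/X)/2 = 3 + (1/(8*Q**2) + Q/(2*X)) = 3 + 1/(8*Q**2) + Q/(2*X))
(-10 + T(0, 2))*E(-4, W(-4, 2)) = (-10 + 3)*(3 + 1/(8*(-1 - 1*2)**2) + (1/2)*(-1 - 1*2)/(-4)) = -7*(3 + 1/(8*(-1 - 2)**2) + (1/2)*(-1 - 2)*(-1/4)) = -7*(3 + (1/8)/(-3)**2 + (1/2)*(-3)*(-1/4)) = -7*(3 + (1/8)*(1/9) + 3/8) = -7*(3 + 1/72 + 3/8) = -7*61/18 = -427/18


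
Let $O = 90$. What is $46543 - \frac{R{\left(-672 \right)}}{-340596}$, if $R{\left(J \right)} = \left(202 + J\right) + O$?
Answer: $\frac{3963089812}{85149} \approx 46543.0$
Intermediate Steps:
$R{\left(J \right)} = 292 + J$ ($R{\left(J \right)} = \left(202 + J\right) + 90 = 292 + J$)
$46543 - \frac{R{\left(-672 \right)}}{-340596} = 46543 - \frac{292 - 672}{-340596} = 46543 - \left(-380\right) \left(- \frac{1}{340596}\right) = 46543 - \frac{95}{85149} = \frac{3963089812}{85149}$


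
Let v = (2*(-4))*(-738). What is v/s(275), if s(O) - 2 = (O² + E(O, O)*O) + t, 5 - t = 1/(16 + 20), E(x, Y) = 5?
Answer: 212544/2772251 ≈ 0.076668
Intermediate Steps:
t = 179/36 (t = 5 - 1/(16 + 20) = 5 - 1/36 = 179/36 ≈ 4.9722)
s(O) = 251/36 + O² + 5*O (s(O) = 2 + ((O² + 5*O) + 179/36) = 2 + (179/36 + O² + 5*O) = 251/36 + O² + 5*O)
v = 5904 (v = -8*(-738) = 5904)
v/s(275) = 5904/(251/36 + 275² + 5*275) = 5904/(251/36 + 75625 + 1375) = 5904/(2772251/36) = 5904*(36/2772251) = 212544/2772251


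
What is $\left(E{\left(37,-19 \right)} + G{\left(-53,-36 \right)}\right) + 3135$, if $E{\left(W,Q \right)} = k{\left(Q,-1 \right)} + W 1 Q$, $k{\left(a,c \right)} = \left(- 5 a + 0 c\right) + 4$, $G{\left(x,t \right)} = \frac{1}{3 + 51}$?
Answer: $\frac{136675}{54} \approx 2531.0$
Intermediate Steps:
$G{\left(x,t \right)} = \frac{1}{54}$
$k{\left(a,c \right)} = 4 - 5 a$ ($k{\left(a,c \right)} = \left(- 5 a + 0\right) + 4 = - 5 a + 4 = 4 - 5 a$)
$E{\left(W,Q \right)} = 4 - 5 Q + Q W$ ($E{\left(W,Q \right)} = \left(4 - 5 Q\right) + W 1 Q = \left(4 - 5 Q\right) + W Q = \left(4 - 5 Q\right) + Q W = 4 - 5 Q + Q W$)
$\left(E{\left(37,-19 \right)} + G{\left(-53,-36 \right)}\right) + 3135 = \left(\left(4 - -95 - 703\right) + \frac{1}{54}\right) + 3135 = \left(\left(4 + 95 - 703\right) + \frac{1}{54}\right) + 3135 = \left(-604 + \frac{1}{54}\right) + 3135 = - \frac{32615}{54} + 3135 = \frac{136675}{54}$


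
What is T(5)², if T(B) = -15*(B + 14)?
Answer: 81225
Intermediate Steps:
T(B) = -210 - 15*B (T(B) = -15*(14 + B) = -210 - 15*B)
T(5)² = (-210 - 15*5)² = (-210 - 75)² = (-285)² = 81225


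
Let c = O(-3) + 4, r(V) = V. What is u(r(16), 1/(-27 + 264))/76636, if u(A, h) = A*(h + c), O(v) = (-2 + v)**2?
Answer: 3928/648669 ≈ 0.0060555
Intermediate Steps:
c = 29 (c = (-2 - 3)**2 + 4 = (-5)**2 + 4 = 25 + 4 = 29)
u(A, h) = A*(29 + h) (u(A, h) = A*(h + 29) = A*(29 + h))
u(r(16), 1/(-27 + 264))/76636 = (16*(29 + 1/(-27 + 264)))/76636 = (16*(29 + 1/237))*(1/76636) = (16*(6874/237))*(1/76636) = (109984/237)*(1/76636) = 3928/648669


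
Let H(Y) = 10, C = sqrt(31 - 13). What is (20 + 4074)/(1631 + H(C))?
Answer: 4094/1641 ≈ 2.4948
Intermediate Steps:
C = 3*sqrt(2) (C = sqrt(18) = 3*sqrt(2) ≈ 4.2426)
(20 + 4074)/(1631 + H(C)) = (20 + 4074)/(1631 + 10) = 4094/1641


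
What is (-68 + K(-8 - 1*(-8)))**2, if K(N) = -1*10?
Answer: 6084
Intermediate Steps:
K(N) = -10
(-68 + K(-8 - 1*(-8)))**2 = (-68 - 10)**2 = (-78)**2 = 6084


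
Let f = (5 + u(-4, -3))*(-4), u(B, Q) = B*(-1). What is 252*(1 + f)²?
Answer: 308700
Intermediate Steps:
u(B, Q) = -B
f = -36 (f = (5 - 1*(-4))*(-4) = (5 + 4)*(-4) = 9*(-4) = -36)
252*(1 + f)² = 252*(1 - 36)² = 252*(-35)² = 252*1225 = 308700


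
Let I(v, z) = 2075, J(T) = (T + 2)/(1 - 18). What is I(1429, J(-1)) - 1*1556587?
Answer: -1554512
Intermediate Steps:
J(T) = -2/17 - T/17 (J(T) = (2 + T)/(-17) = (2 + T)*(-1/17) = -2/17 - T/17)
I(1429, J(-1)) - 1*1556587 = 2075 - 1*1556587 = 2075 - 1556587 = -1554512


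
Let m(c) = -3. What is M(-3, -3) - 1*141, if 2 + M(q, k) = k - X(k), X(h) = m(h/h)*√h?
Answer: -146 + 3*I*√3 ≈ -146.0 + 5.1962*I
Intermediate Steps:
X(h) = -3*√h
M(q, k) = -2 + k + 3*√k (M(q, k) = -2 + (k - (-3)*√k) = -2 + (k + 3*√k) = -2 + k + 3*√k)
M(-3, -3) - 1*141 = (-2 - 3 + 3*√(-3)) - 1*141 = (-2 - 3 + 3*(I*√3)) - 141 = (-2 - 3 + 3*I*√3) - 141 = (-5 + 3*I*√3) - 141 = -146 + 3*I*√3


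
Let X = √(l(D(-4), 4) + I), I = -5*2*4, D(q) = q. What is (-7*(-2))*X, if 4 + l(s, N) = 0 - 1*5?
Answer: 98*I ≈ 98.0*I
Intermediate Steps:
l(s, N) = -9 (l(s, N) = -4 + (0 - 1*5) = -4 + (0 - 5) = -4 - 5 = -9)
I = -40 (I = -10*4 = -40)
X = 7*I (X = √(-9 - 40) = √(-49) = 7*I ≈ 7.0*I)
(-7*(-2))*X = (-7*(-2))*(7*I) = 14*(7*I) = 98*I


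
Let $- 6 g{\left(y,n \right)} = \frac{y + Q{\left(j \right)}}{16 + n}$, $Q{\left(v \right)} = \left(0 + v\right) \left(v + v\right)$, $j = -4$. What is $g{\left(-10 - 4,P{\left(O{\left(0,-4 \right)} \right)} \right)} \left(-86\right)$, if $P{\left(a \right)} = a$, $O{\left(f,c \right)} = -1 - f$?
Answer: $\frac{86}{5} \approx 17.2$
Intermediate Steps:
$Q{\left(v \right)} = 2 v^{2}$ ($Q{\left(v \right)} = v 2 v = 2 v^{2}$)
$g{\left(y,n \right)} = - \frac{32 + y}{6 \left(16 + n\right)}$ ($g{\left(y,n \right)} = - \frac{\left(y + 2 \left(-4\right)^{2}\right) \frac{1}{16 + n}}{6} = - \frac{\left(y + 2 \cdot 16\right) \frac{1}{16 + n}}{6} = - \frac{\left(y + 32\right) \frac{1}{16 + n}}{6} = - \frac{\left(32 + y\right) \frac{1}{16 + n}}{6} = - \frac{\frac{1}{16 + n} \left(32 + y\right)}{6} = - \frac{32 + y}{6 \left(16 + n\right)}$)
$g{\left(-10 - 4,P{\left(O{\left(0,-4 \right)} \right)} \right)} \left(-86\right) = \frac{-32 - \left(-10 - 4\right)}{6 \left(16 - 1\right)} \left(-86\right) = \frac{-32 - \left(-10 - 4\right)}{6 \left(16 + \left(-1 + 0\right)\right)} \left(-86\right) = \frac{-32 - -14}{6 \left(16 - 1\right)} \left(-86\right) = \frac{-32 + 14}{6 \cdot 15} \left(-86\right) = \frac{1}{6} \cdot \frac{1}{15} \left(-18\right) \left(-86\right) = \left(- \frac{1}{5}\right) \left(-86\right) = \frac{86}{5}$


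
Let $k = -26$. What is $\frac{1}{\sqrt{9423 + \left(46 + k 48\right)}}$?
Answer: $\frac{\sqrt{8221}}{8221} \approx 0.011029$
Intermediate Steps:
$\frac{1}{\sqrt{9423 + \left(46 + k 48\right)}} = \frac{1}{\sqrt{9423 + \left(46 - 1248\right)}} = \frac{1}{\sqrt{9423 - 1202}} = \frac{1}{\sqrt{8221}} = \frac{\sqrt{8221}}{8221}$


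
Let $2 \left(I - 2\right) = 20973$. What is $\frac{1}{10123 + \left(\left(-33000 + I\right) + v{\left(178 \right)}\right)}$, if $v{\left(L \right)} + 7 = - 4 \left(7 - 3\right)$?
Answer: $- \frac{2}{24823} \approx -8.057 \cdot 10^{-5}$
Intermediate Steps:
$I = \frac{20977}{2}$ ($I = 2 + \frac{1}{2} \cdot 20973 = 2 + \frac{20973}{2} = \frac{20977}{2} \approx 10489.0$)
$v{\left(L \right)} = -23$ ($v{\left(L \right)} = -7 - 4 \left(7 - 3\right) = -7 - 16 = -23$)
$\frac{1}{10123 + \left(\left(-33000 + I\right) + v{\left(178 \right)}\right)} = \frac{1}{10123 + \left(\left(-33000 + \frac{20977}{2}\right) - 23\right)} = \frac{1}{10123 - \frac{45069}{2}} = \frac{1}{- \frac{24823}{2}} = - \frac{2}{24823}$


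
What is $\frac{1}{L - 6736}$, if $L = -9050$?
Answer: $- \frac{1}{15786} \approx -6.3347 \cdot 10^{-5}$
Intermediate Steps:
$\frac{1}{L - 6736} = \frac{1}{-9050 - 6736} = \frac{1}{-15786} = - \frac{1}{15786}$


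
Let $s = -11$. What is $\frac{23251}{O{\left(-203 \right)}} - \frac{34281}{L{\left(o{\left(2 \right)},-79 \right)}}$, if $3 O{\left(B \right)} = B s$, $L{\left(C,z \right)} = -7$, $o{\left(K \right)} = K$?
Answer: $\frac{11005392}{2233} \approx 4928.5$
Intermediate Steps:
$O{\left(B \right)} = - \frac{11 B}{3}$ ($O{\left(B \right)} = \frac{B \left(-11\right)}{3} = \frac{\left(-11\right) B}{3} = - \frac{11 B}{3}$)
$\frac{23251}{O{\left(-203 \right)}} - \frac{34281}{L{\left(o{\left(2 \right)},-79 \right)}} = \frac{23251}{\left(- \frac{11}{3}\right) \left(-203\right)} - \frac{34281}{-7} = \frac{23251}{\frac{2233}{3}} - - \frac{34281}{7} = 23251 \cdot \frac{3}{2233} + \frac{34281}{7} = \frac{69753}{2233} + \frac{34281}{7} = \frac{11005392}{2233}$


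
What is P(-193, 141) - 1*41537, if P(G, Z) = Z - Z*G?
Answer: -14183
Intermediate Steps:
P(G, Z) = Z - G*Z
P(-193, 141) - 1*41537 = 141*(1 - 1*(-193)) - 1*41537 = 141*(1 + 193) - 41537 = 141*194 - 41537 = 27354 - 41537 = -14183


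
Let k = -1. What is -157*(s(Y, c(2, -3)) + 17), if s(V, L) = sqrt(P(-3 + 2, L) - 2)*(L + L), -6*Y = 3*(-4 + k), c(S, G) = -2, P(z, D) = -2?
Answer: -2669 + 1256*I ≈ -2669.0 + 1256.0*I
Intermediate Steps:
Y = 5/2 (Y = -(-4 - 1)/2 = -(-5)/2 = -1/6*(-15) = 5/2 ≈ 2.5000)
s(V, L) = 4*I*L (s(V, L) = sqrt(-2 - 2)*(L + L) = sqrt(-4)*(2*L) = (2*I)*(2*L) = 4*I*L)
-157*(s(Y, c(2, -3)) + 17) = -157*(4*I*(-2) + 17) = -157*(-8*I + 17) = -157*(17 - 8*I) = -2669 + 1256*I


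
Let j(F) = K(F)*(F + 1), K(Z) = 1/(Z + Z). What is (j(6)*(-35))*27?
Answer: -2205/4 ≈ -551.25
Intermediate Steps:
K(Z) = 1/(2*Z)
j(F) = (1 + F)/(2*F) (j(F) = (1/(2*F))*(F + 1) = (1/(2*F))*(1 + F) = (1 + F)/(2*F))
(j(6)*(-35))*27 = (((1/2)*(1 + 6)/6)*(-35))*27 = (((1/2)*(1/6)*7)*(-35))*27 = ((7/12)*(-35))*27 = -245/12*27 = -2205/4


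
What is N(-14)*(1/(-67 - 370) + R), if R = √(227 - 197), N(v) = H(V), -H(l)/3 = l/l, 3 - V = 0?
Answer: 3/437 - 3*√30 ≈ -16.425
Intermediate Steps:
V = 3 (V = 3 - 1*0 = 3 + 0 = 3)
H(l) = -3 (H(l) = -3*l/l = -3*1 = -3)
N(v) = -3
R = √30 ≈ 5.4772
N(-14)*(1/(-67 - 370) + R) = -3*(1/(-67 - 370) + √30) = -3*(1/(-437) + √30) = -3*(-1/437 + √30) = 3/437 - 3*√30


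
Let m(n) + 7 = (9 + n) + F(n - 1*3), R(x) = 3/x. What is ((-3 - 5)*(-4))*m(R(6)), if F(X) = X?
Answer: 0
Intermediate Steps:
m(n) = -1 + 2*n (m(n) = -7 + ((9 + n) + (n - 1*3)) = -7 + ((9 + n) + (n - 3)) = -7 + ((9 + n) + (-3 + n)) = -7 + (6 + 2*n) = -1 + 2*n)
((-3 - 5)*(-4))*m(R(6)) = ((-3 - 5)*(-4))*(-1 + 2*(3/6)) = (-8*(-4))*(-1 + 2*(3*(1/6))) = 32*(-1 + 2*(1/2)) = 32*(-1 + 1) = 32*0 = 0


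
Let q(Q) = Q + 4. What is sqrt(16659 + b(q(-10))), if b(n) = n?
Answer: sqrt(16653) ≈ 129.05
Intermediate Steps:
q(Q) = 4 + Q
sqrt(16659 + b(q(-10))) = sqrt(16659 + (4 - 10)) = sqrt(16659 - 6) = sqrt(16653)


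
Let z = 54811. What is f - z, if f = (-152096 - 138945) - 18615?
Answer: -364467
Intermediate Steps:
f = -309656 (f = -291041 - 18615 = -309656)
f - z = -309656 - 1*54811 = -309656 - 54811 = -364467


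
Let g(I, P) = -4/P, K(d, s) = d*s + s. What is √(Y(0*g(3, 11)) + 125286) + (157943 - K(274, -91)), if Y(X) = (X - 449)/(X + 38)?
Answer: 182968 + √180895922/38 ≈ 1.8332e+5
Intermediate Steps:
K(d, s) = s + d*s
Y(X) = (-449 + X)/(38 + X)
√(Y(0*g(3, 11)) + 125286) + (157943 - K(274, -91)) = √((-449 + 0*(-4/11))/(38 + 0*(-4/11)) + 125286) + (157943 - (-91)*(1 + 274)) = √((-449 + 0*(-4*1/11))/(38 + 0*(-4*1/11)) + 125286) + (157943 - (-91)*275) = √((-449 + 0*(-4/11))/(38 + 0*(-4/11)) + 125286) + (157943 - 1*(-25025)) = √((-449 + 0)/(38 + 0) + 125286) + (157943 + 25025) = √(-449/38 + 125286) + 182968 = √(4760419/38) + 182968 = √180895922/38 + 182968 = 182968 + √180895922/38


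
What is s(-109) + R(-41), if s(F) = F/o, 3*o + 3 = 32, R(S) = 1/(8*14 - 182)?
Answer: -22919/2030 ≈ -11.290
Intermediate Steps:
R(S) = -1/70 (R(S) = 1/(112 - 182) = 1/(-70) = -1/70)
o = 29/3 (o = -1 + (1/3)*32 = -1 + 32/3 = 29/3 ≈ 9.6667)
s(F) = 3*F/29 (s(F) = F/(29/3) = F*(3/29) = 3*F/29)
s(-109) + R(-41) = (3/29)*(-109) - 1/70 = -327/29 - 1/70 = -22919/2030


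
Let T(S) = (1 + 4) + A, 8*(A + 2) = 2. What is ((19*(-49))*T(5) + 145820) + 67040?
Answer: 839337/4 ≈ 2.0983e+5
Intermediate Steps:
A = -7/4 (A = -2 + (⅛)*2 = -2 + ¼ = -7/4 ≈ -1.7500)
T(S) = 13/4 (T(S) = (1 + 4) - 7/4 = 5 - 7/4 = 13/4)
((19*(-49))*T(5) + 145820) + 67040 = ((19*(-49))*(13/4) + 145820) + 67040 = (-931*13/4 + 145820) + 67040 = (-12103/4 + 145820) + 67040 = 571177/4 + 67040 = 839337/4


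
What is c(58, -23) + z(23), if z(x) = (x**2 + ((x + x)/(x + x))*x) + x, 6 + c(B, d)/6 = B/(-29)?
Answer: 527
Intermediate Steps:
c(B, d) = -36 - 6*B/29 (c(B, d) = -36 + 6*(B/(-29)) = -36 + 6*(B*(-1/29)) = -36 + 6*(-B/29) = -36 - 6*B/29)
z(x) = x**2 + 2*x (z(x) = (x**2 + ((2*x)/((2*x)))*x) + x = (x**2 + ((2*x)*(1/(2*x)))*x) + x = (x**2 + 1*x) + x = (x**2 + x) + x = (x + x**2) + x = x**2 + 2*x)
c(58, -23) + z(23) = (-36 - 6/29*58) + 23*(2 + 23) = (-36 - 12) + 23*25 = -48 + 575 = 527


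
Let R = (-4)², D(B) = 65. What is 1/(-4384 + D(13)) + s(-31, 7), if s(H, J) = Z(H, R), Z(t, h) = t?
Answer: -133890/4319 ≈ -31.000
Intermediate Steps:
R = 16
s(H, J) = H
1/(-4384 + D(13)) + s(-31, 7) = 1/(-4384 + 65) - 31 = 1/(-4319) - 31 = -1/4319 - 31 = -133890/4319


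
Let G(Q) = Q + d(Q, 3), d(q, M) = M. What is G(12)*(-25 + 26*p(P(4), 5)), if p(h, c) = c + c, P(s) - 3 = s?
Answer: 3525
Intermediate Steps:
P(s) = 3 + s
p(h, c) = 2*c
G(Q) = 3 + Q (G(Q) = Q + 3 = 3 + Q)
G(12)*(-25 + 26*p(P(4), 5)) = (3 + 12)*(-25 + 26*(2*5)) = 15*(-25 + 26*10) = 15*(-25 + 260) = 15*235 = 3525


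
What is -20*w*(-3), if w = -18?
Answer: -1080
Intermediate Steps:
-20*w*(-3) = -20*(-18)*(-3) = 360*(-3) = -1080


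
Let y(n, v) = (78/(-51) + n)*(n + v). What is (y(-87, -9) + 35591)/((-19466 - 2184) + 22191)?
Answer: 749527/9197 ≈ 81.497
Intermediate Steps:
y(n, v) = (-26/17 + n)*(n + v) (y(n, v) = (78*(-1/51) + n)*(n + v) = (-26/17 + n)*(n + v))
(y(-87, -9) + 35591)/((-19466 - 2184) + 22191) = (((-87)² - 26/17*(-87) - 26/17*(-9) - 87*(-9)) + 35591)/((-19466 - 2184) + 22191) = ((7569 + 2262/17 + 234/17 + 783) + 35591)/(-21650 + 22191) = (144480/17 + 35591)/541 = (749527/17)*(1/541) = 749527/9197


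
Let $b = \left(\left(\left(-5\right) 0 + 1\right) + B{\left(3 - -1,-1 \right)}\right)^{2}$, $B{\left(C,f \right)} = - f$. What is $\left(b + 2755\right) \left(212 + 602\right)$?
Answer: $2245826$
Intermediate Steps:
$b = 4$ ($b = \left(\left(\left(-5\right) 0 + 1\right) - -1\right)^{2} = \left(\left(0 + 1\right) + 1\right)^{2} = \left(1 + 1\right)^{2} = 2^{2} = 4$)
$\left(b + 2755\right) \left(212 + 602\right) = \left(4 + 2755\right) \left(212 + 602\right) = 2759 \cdot 814 = 2245826$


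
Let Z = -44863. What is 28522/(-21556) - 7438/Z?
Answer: -32919087/28443142 ≈ -1.1574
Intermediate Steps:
28522/(-21556) - 7438/Z = 28522/(-21556) - 7438/(-44863) = 28522*(-1/21556) - 7438*(-1/44863) = -14261/10778 + 7438/44863 = -32919087/28443142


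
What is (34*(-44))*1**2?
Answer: -1496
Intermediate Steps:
(34*(-44))*1**2 = -1496*1 = -1496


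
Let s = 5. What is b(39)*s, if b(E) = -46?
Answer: -230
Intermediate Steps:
b(39)*s = -46*5 = -230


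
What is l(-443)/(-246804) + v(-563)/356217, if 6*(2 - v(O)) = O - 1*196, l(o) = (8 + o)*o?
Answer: -22871027557/29305260156 ≈ -0.78044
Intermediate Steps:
l(o) = o*(8 + o)
v(O) = 104/3 - O/6 (v(O) = 2 - (O - 1*196)/6 = 2 - (O - 196)/6 = 2 - (-196 + O)/6 = 2 + (98/3 - O/6) = 104/3 - O/6)
l(-443)/(-246804) + v(-563)/356217 = -443*(8 - 443)/(-246804) + (104/3 - 1/6*(-563))/356217 = -443*(-435)*(-1/246804) + (104/3 + 563/6)*(1/356217) = 192705*(-1/246804) + (257/2)*(1/356217) = -64235/82268 + 257/712434 = -22871027557/29305260156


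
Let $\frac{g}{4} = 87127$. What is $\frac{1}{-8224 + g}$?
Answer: $\frac{1}{340284} \approx 2.9387 \cdot 10^{-6}$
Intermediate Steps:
$g = 348508$ ($g = 4 \cdot 87127 = 348508$)
$\frac{1}{-8224 + g} = \frac{1}{-8224 + 348508} = \frac{1}{340284}$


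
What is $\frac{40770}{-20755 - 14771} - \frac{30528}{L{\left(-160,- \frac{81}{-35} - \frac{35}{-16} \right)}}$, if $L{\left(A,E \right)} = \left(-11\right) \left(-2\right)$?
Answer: $- \frac{90452889}{65131} \approx -1388.8$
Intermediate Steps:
$L{\left(A,E \right)} = 22$
$\frac{40770}{-20755 - 14771} - \frac{30528}{L{\left(-160,- \frac{81}{-35} - \frac{35}{-16} \right)}} = \frac{40770}{-20755 - 14771} - \frac{30528}{22} = \frac{40770}{-20755 - 14771} - \frac{15264}{11} = \frac{40770}{-35526} - \frac{15264}{11} = 40770 \left(- \frac{1}{35526}\right) - \frac{15264}{11} = - \frac{6795}{5921} - \frac{15264}{11} = - \frac{90452889}{65131}$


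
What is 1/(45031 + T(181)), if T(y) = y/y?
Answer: 1/45032 ≈ 2.2206e-5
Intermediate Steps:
T(y) = 1
1/(45031 + T(181)) = 1/(45031 + 1) = 1/45032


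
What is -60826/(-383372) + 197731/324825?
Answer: 47781167191/62264404950 ≈ 0.76739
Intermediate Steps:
-60826/(-383372) + 197731/324825 = -60826*(-1/383372) + 197731*(1/324825) = 30413/191686 + 197731/324825 = 47781167191/62264404950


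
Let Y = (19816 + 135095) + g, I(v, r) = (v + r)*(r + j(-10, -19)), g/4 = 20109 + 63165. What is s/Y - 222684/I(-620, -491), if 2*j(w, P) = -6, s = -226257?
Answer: -20875819/24012447 ≈ -0.86938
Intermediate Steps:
j(w, P) = -3 (j(w, P) = (½)*(-6) = -3)
g = 333096 (g = 4*(20109 + 63165) = 4*83274 = 333096)
I(v, r) = (-3 + r)*(r + v) (I(v, r) = (v + r)*(r - 3) = (r + v)*(-3 + r) = (-3 + r)*(r + v))
Y = 488007 (Y = (19816 + 135095) + 333096 = 154911 + 333096 = 488007)
s/Y - 222684/I(-620, -491) = -226257/488007 - 222684/((-491)² - 3*(-491) - 3*(-620) - 491*(-620)) = -226257*1/488007 - 222684/(241081 + 1473 + 1860 + 304420) = -75419/162669 - 222684/548834 = -75419/162669 - 222684*1/548834 = -75419/162669 - 10122/24947 = -20875819/24012447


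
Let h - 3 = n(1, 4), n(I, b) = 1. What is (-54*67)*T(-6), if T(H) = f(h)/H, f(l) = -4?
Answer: -2412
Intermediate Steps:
h = 4 (h = 3 + 1 = 4)
T(H) = -4/H
(-54*67)*T(-6) = (-54*67)*(-4/(-6)) = -(-14472)*(-1)/6 = -3618*⅔ = -2412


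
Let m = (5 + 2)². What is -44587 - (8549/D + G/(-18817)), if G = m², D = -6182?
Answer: -5186482595863/116326694 ≈ -44586.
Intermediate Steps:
m = 49 (m = 7² = 49)
G = 2401 (G = 49² = 2401)
-44587 - (8549/D + G/(-18817)) = -44587 - (8549/(-6182) + 2401/(-18817)) = -44587 - (8549*(-1/6182) + 2401*(-1/18817)) = -44587 - (-8549/6182 - 2401/18817) = -44587 - 1*(-175709515/116326694) = -44587 + 175709515/116326694 = -5186482595863/116326694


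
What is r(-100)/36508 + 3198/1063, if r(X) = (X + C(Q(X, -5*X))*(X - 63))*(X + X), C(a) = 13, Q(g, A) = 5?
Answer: 147127996/9702001 ≈ 15.165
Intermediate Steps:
r(X) = 2*X*(-819 + 14*X) (r(X) = (X + 13*(X - 63))*(X + X) = (X + 13*(-63 + X))*(2*X) = (X + (-819 + 13*X))*(2*X) = (-819 + 14*X)*(2*X) = 2*X*(-819 + 14*X))
r(-100)/36508 + 3198/1063 = (14*(-100)*(-117 + 2*(-100)))/36508 + 3198/1063 = (14*(-100)*(-117 - 200))*(1/36508) + 3198*(1/1063) = (14*(-100)*(-317))*(1/36508) + 3198/1063 = 443800*(1/36508) + 3198/1063 = 110950/9127 + 3198/1063 = 147127996/9702001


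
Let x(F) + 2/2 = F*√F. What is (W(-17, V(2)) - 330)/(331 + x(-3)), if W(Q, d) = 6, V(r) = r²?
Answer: -11880/12103 - 108*I*√3/12103 ≈ -0.98158 - 0.015456*I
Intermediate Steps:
x(F) = -1 + F^(3/2) (x(F) = -1 + F*√F = -1 + F^(3/2))
(W(-17, V(2)) - 330)/(331 + x(-3)) = (6 - 330)/(331 + (-1 + (-3)^(3/2))) = -324/(331 + (-1 - 3*I*√3)) = -324/(330 - 3*I*√3)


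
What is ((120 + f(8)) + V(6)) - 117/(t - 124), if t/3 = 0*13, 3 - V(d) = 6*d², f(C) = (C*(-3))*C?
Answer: -35223/124 ≈ -284.06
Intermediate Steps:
f(C) = -3*C² (f(C) = (-3*C)*C = -3*C²)
V(d) = 3 - 6*d²
t = 0 (t = 3*(0*13) = 3*0 = 0)
((120 + f(8)) + V(6)) - 117/(t - 124) = ((120 - 3*8²) + (3 - 6*6²)) - 117/(0 - 124) = ((120 - 3*64) + (3 - 6*36)) - 117/(-124) = ((120 - 192) + (3 - 216)) - 1/124*(-117) = (-72 - 213) + 117/124 = -285 + 117/124 = -35223/124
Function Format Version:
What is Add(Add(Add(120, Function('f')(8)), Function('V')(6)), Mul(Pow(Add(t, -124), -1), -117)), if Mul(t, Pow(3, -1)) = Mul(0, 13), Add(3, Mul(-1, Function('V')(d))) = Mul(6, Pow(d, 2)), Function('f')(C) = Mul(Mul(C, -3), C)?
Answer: Rational(-35223, 124) ≈ -284.06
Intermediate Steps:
Function('f')(C) = Mul(-3, Pow(C, 2)) (Function('f')(C) = Mul(Mul(-3, C), C) = Mul(-3, Pow(C, 2)))
Function('V')(d) = Add(3, Mul(-6, Pow(d, 2))) (Function('V')(d) = Add(3, Mul(-1, Mul(6, Pow(d, 2)))) = Add(3, Mul(-6, Pow(d, 2))))
t = 0 (t = Mul(3, Mul(0, 13)) = Mul(3, 0) = 0)
Add(Add(Add(120, Function('f')(8)), Function('V')(6)), Mul(Pow(Add(t, -124), -1), -117)) = Add(Add(Add(120, Mul(-3, Pow(8, 2))), Add(3, Mul(-6, Pow(6, 2)))), Mul(Pow(Add(0, -124), -1), -117)) = Add(Add(Add(120, Mul(-3, 64)), Add(3, Mul(-6, 36))), Mul(Pow(-124, -1), -117)) = Add(Add(Add(120, -192), Add(3, -216)), Mul(Rational(-1, 124), -117)) = Add(Add(-72, -213), Rational(117, 124)) = Add(-285, Rational(117, 124)) = Rational(-35223, 124)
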